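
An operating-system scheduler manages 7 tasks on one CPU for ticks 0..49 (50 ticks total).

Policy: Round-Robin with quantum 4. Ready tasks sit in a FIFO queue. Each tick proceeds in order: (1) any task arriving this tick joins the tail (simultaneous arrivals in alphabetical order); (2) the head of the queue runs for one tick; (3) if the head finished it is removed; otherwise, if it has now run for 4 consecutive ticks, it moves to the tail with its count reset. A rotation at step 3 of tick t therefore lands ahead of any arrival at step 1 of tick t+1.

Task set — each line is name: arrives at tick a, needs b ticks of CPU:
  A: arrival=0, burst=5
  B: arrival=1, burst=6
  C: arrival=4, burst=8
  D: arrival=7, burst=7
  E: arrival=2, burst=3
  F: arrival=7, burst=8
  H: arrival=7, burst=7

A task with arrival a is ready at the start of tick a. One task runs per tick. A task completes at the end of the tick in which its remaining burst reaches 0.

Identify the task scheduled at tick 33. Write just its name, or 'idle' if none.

t=0: queue=[A] q_used=0 → run A
t=1: queue=[A,B] q_used=1 → run A
t=2: queue=[A,B,E] q_used=2 → run A
t=3: queue=[A,B,E] q_used=3 → run A
t=4: queue=[B,E,A,C] q_used=0 → run B
t=5: queue=[B,E,A,C] q_used=1 → run B
t=6: queue=[B,E,A,C] q_used=2 → run B
t=7: queue=[B,E,A,C,D,F,H] q_used=3 → run B
t=8: queue=[E,A,C,D,F,H,B] q_used=0 → run E
t=9: queue=[E,A,C,D,F,H,B] q_used=1 → run E
t=10: queue=[E,A,C,D,F,H,B] q_used=2 → run E
t=11: queue=[A,C,D,F,H,B] q_used=0 → run A
t=12: queue=[C,D,F,H,B] q_used=0 → run C
t=13: queue=[C,D,F,H,B] q_used=1 → run C
t=14: queue=[C,D,F,H,B] q_used=2 → run C
t=15: queue=[C,D,F,H,B] q_used=3 → run C
t=16: queue=[D,F,H,B,C] q_used=0 → run D
t=17: queue=[D,F,H,B,C] q_used=1 → run D
t=18: queue=[D,F,H,B,C] q_used=2 → run D
t=19: queue=[D,F,H,B,C] q_used=3 → run D
t=20: queue=[F,H,B,C,D] q_used=0 → run F
t=21: queue=[F,H,B,C,D] q_used=1 → run F
t=22: queue=[F,H,B,C,D] q_used=2 → run F
t=23: queue=[F,H,B,C,D] q_used=3 → run F
t=24: queue=[H,B,C,D,F] q_used=0 → run H
t=25: queue=[H,B,C,D,F] q_used=1 → run H
t=26: queue=[H,B,C,D,F] q_used=2 → run H
t=27: queue=[H,B,C,D,F] q_used=3 → run H
t=28: queue=[B,C,D,F,H] q_used=0 → run B
t=29: queue=[B,C,D,F,H] q_used=1 → run B
t=30: queue=[C,D,F,H] q_used=0 → run C
t=31: queue=[C,D,F,H] q_used=1 → run C
t=32: queue=[C,D,F,H] q_used=2 → run C
t=33: queue=[C,D,F,H] q_used=3 → run C
t=34: queue=[D,F,H] q_used=0 → run D
t=35: queue=[D,F,H] q_used=1 → run D
t=36: queue=[D,F,H] q_used=2 → run D
t=37: queue=[F,H] q_used=0 → run F
t=38: queue=[F,H] q_used=1 → run F
t=39: queue=[F,H] q_used=2 → run F
t=40: queue=[F,H] q_used=3 → run F
t=41: queue=[H] q_used=0 → run H
t=42: queue=[H] q_used=1 → run H
t=43: queue=[H] q_used=2 → run H
t=44: (idle)
t=45: (idle)
t=46: (idle)
t=47: (idle)
t=48: (idle)
t=49: (idle)

running at tick 33 = C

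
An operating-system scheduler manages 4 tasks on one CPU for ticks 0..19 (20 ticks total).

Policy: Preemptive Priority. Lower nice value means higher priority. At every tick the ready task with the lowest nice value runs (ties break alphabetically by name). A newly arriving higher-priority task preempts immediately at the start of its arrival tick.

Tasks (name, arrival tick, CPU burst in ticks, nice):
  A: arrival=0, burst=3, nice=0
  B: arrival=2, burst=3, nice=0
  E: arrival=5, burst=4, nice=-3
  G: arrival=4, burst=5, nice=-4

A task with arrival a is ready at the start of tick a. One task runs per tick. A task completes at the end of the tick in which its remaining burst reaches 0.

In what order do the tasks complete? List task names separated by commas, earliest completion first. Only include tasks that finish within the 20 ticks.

completion order = A, G, E, B

t=0: ready={A} → run A
t=1: ready={A} → run A
t=2: ready={A,B} → run A
t=3: ready={B} → run B
t=4: ready={B,G} → run G
t=5: ready={B,E,G} → run G
t=6: ready={B,E,G} → run G
t=7: ready={B,E,G} → run G
t=8: ready={B,E,G} → run G
t=9: ready={B,E} → run E
t=10: ready={B,E} → run E
t=11: ready={B,E} → run E
t=12: ready={B,E} → run E
t=13: ready={B} → run B
t=14: ready={B} → run B
t=15: (idle)
t=16: (idle)
t=17: (idle)
t=18: (idle)
t=19: (idle)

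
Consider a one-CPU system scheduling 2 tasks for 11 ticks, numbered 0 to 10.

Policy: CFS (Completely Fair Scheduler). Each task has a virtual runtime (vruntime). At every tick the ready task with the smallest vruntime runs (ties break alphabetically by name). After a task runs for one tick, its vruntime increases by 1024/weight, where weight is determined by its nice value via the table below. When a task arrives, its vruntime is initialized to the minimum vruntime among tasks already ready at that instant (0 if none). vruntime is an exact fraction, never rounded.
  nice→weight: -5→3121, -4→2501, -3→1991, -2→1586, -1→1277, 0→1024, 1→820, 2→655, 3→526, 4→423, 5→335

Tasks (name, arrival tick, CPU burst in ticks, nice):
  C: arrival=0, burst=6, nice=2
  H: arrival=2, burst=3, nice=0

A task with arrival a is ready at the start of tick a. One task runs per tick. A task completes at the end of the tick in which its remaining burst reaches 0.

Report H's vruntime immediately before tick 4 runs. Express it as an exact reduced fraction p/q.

t=0: vr[C=0] → run C
t=1: vr[C=1024/655] → run C
t=2: vr[C=2048/655 H=2048/655] → run C
t=3: vr[C=3072/655 H=2048/655] → run H
t=4: vr[C=3072/655 H=2703/655] → run H
t=5: vr[C=3072/655 H=3358/655] → run C
t=6: vr[C=4096/655 H=3358/655] → run H
t=7: vr[C=4096/655] → run C
t=8: vr[C=1024/131] → run C
t=9: (idle)
t=10: (idle)

vruntime(H, start of tick 4) = 2703/655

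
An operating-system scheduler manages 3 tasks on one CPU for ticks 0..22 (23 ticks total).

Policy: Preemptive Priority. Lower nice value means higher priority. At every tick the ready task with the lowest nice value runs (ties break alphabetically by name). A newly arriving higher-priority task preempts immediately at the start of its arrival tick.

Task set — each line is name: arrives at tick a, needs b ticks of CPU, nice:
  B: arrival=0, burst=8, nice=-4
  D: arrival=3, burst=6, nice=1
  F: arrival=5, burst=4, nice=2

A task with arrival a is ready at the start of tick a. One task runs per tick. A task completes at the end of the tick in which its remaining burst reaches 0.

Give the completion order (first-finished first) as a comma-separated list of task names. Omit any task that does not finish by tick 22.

t=0: ready={B} → run B
t=1: ready={B} → run B
t=2: ready={B} → run B
t=3: ready={B,D} → run B
t=4: ready={B,D} → run B
t=5: ready={B,D,F} → run B
t=6: ready={B,D,F} → run B
t=7: ready={B,D,F} → run B
t=8: ready={D,F} → run D
t=9: ready={D,F} → run D
t=10: ready={D,F} → run D
t=11: ready={D,F} → run D
t=12: ready={D,F} → run D
t=13: ready={D,F} → run D
t=14: ready={F} → run F
t=15: ready={F} → run F
t=16: ready={F} → run F
t=17: ready={F} → run F
t=18: (idle)
t=19: (idle)
t=20: (idle)
t=21: (idle)
t=22: (idle)

completion order = B, D, F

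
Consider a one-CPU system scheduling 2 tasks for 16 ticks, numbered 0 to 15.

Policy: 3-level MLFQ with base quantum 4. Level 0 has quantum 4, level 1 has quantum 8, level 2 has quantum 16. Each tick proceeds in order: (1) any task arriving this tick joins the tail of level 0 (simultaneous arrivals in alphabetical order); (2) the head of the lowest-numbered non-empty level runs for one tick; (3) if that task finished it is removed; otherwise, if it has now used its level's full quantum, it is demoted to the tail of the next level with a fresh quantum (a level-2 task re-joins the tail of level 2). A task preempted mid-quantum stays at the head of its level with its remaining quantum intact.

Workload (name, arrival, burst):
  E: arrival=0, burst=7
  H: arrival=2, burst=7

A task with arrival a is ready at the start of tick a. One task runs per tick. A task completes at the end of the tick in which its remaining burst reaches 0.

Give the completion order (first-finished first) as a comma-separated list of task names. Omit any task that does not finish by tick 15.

completion order = E, H

t=0: L0/L1/L2 = E/-/- → run E
t=1: L0/L1/L2 = E/-/- → run E
t=2: L0/L1/L2 = EH/-/- → run E
t=3: L0/L1/L2 = EH/-/- → run E
t=4: L0/L1/L2 = H/E/- → run H
t=5: L0/L1/L2 = H/E/- → run H
t=6: L0/L1/L2 = H/E/- → run H
t=7: L0/L1/L2 = H/E/- → run H
t=8: L0/L1/L2 = -/EH/- → run E
t=9: L0/L1/L2 = -/EH/- → run E
t=10: L0/L1/L2 = -/EH/- → run E
t=11: L0/L1/L2 = -/H/- → run H
t=12: L0/L1/L2 = -/H/- → run H
t=13: L0/L1/L2 = -/H/- → run H
t=14: (idle)
t=15: (idle)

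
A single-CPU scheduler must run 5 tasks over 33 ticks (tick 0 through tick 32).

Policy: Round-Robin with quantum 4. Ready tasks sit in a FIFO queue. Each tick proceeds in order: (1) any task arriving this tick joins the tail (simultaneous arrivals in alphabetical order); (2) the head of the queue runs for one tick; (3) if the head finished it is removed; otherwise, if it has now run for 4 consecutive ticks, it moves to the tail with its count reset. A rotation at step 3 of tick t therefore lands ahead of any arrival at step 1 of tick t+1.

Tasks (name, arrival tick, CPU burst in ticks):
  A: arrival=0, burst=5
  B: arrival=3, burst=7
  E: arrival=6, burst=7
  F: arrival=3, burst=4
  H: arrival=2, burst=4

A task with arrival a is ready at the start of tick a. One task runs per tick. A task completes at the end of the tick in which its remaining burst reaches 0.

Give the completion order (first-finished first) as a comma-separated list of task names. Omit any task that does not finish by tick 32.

completion order = H, F, A, B, E

t=0: queue=[A] q_used=0 → run A
t=1: queue=[A] q_used=1 → run A
t=2: queue=[A,H] q_used=2 → run A
t=3: queue=[A,H,B,F] q_used=3 → run A
t=4: queue=[H,B,F,A] q_used=0 → run H
t=5: queue=[H,B,F,A] q_used=1 → run H
t=6: queue=[H,B,F,A,E] q_used=2 → run H
t=7: queue=[H,B,F,A,E] q_used=3 → run H
t=8: queue=[B,F,A,E] q_used=0 → run B
t=9: queue=[B,F,A,E] q_used=1 → run B
t=10: queue=[B,F,A,E] q_used=2 → run B
t=11: queue=[B,F,A,E] q_used=3 → run B
t=12: queue=[F,A,E,B] q_used=0 → run F
t=13: queue=[F,A,E,B] q_used=1 → run F
t=14: queue=[F,A,E,B] q_used=2 → run F
t=15: queue=[F,A,E,B] q_used=3 → run F
t=16: queue=[A,E,B] q_used=0 → run A
t=17: queue=[E,B] q_used=0 → run E
t=18: queue=[E,B] q_used=1 → run E
t=19: queue=[E,B] q_used=2 → run E
t=20: queue=[E,B] q_used=3 → run E
t=21: queue=[B,E] q_used=0 → run B
t=22: queue=[B,E] q_used=1 → run B
t=23: queue=[B,E] q_used=2 → run B
t=24: queue=[E] q_used=0 → run E
t=25: queue=[E] q_used=1 → run E
t=26: queue=[E] q_used=2 → run E
t=27: (idle)
t=28: (idle)
t=29: (idle)
t=30: (idle)
t=31: (idle)
t=32: (idle)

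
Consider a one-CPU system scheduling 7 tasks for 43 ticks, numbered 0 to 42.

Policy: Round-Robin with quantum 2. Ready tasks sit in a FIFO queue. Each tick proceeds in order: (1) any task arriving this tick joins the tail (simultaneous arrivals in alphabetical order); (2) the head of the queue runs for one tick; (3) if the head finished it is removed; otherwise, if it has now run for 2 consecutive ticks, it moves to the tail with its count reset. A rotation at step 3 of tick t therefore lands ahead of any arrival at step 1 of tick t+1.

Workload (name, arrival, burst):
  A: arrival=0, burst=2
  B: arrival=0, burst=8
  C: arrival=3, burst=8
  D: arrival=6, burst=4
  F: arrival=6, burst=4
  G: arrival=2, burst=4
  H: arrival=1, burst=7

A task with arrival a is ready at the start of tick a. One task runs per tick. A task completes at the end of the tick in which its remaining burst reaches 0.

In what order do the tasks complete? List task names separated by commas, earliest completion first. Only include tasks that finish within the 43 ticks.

completion order = A, G, D, F, B, H, C

t=0: queue=[A,B] q_used=0 → run A
t=1: queue=[A,B,H] q_used=1 → run A
t=2: queue=[B,H,G] q_used=0 → run B
t=3: queue=[B,H,G,C] q_used=1 → run B
t=4: queue=[H,G,C,B] q_used=0 → run H
t=5: queue=[H,G,C,B] q_used=1 → run H
t=6: queue=[G,C,B,H,D,F] q_used=0 → run G
t=7: queue=[G,C,B,H,D,F] q_used=1 → run G
t=8: queue=[C,B,H,D,F,G] q_used=0 → run C
t=9: queue=[C,B,H,D,F,G] q_used=1 → run C
t=10: queue=[B,H,D,F,G,C] q_used=0 → run B
t=11: queue=[B,H,D,F,G,C] q_used=1 → run B
t=12: queue=[H,D,F,G,C,B] q_used=0 → run H
t=13: queue=[H,D,F,G,C,B] q_used=1 → run H
t=14: queue=[D,F,G,C,B,H] q_used=0 → run D
t=15: queue=[D,F,G,C,B,H] q_used=1 → run D
t=16: queue=[F,G,C,B,H,D] q_used=0 → run F
t=17: queue=[F,G,C,B,H,D] q_used=1 → run F
t=18: queue=[G,C,B,H,D,F] q_used=0 → run G
t=19: queue=[G,C,B,H,D,F] q_used=1 → run G
t=20: queue=[C,B,H,D,F] q_used=0 → run C
t=21: queue=[C,B,H,D,F] q_used=1 → run C
t=22: queue=[B,H,D,F,C] q_used=0 → run B
t=23: queue=[B,H,D,F,C] q_used=1 → run B
t=24: queue=[H,D,F,C,B] q_used=0 → run H
t=25: queue=[H,D,F,C,B] q_used=1 → run H
t=26: queue=[D,F,C,B,H] q_used=0 → run D
t=27: queue=[D,F,C,B,H] q_used=1 → run D
t=28: queue=[F,C,B,H] q_used=0 → run F
t=29: queue=[F,C,B,H] q_used=1 → run F
t=30: queue=[C,B,H] q_used=0 → run C
t=31: queue=[C,B,H] q_used=1 → run C
t=32: queue=[B,H,C] q_used=0 → run B
t=33: queue=[B,H,C] q_used=1 → run B
t=34: queue=[H,C] q_used=0 → run H
t=35: queue=[C] q_used=0 → run C
t=36: queue=[C] q_used=1 → run C
t=37: (idle)
t=38: (idle)
t=39: (idle)
t=40: (idle)
t=41: (idle)
t=42: (idle)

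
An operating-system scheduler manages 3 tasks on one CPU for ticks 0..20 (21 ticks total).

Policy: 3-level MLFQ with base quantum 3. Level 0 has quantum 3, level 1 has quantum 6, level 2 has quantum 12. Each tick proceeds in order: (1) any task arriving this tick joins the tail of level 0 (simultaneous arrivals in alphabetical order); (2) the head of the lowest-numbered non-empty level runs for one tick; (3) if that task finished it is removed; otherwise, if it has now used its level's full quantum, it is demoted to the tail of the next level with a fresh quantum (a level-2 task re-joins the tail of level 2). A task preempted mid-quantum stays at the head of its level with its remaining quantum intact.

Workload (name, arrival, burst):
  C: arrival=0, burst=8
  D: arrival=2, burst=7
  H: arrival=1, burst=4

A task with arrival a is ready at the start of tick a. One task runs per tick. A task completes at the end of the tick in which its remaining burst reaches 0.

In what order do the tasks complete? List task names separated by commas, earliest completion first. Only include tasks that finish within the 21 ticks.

completion order = C, H, D

t=0: L0/L1/L2 = C/-/- → run C
t=1: L0/L1/L2 = CH/-/- → run C
t=2: L0/L1/L2 = CHD/-/- → run C
t=3: L0/L1/L2 = HD/C/- → run H
t=4: L0/L1/L2 = HD/C/- → run H
t=5: L0/L1/L2 = HD/C/- → run H
t=6: L0/L1/L2 = D/CH/- → run D
t=7: L0/L1/L2 = D/CH/- → run D
t=8: L0/L1/L2 = D/CH/- → run D
t=9: L0/L1/L2 = -/CHD/- → run C
t=10: L0/L1/L2 = -/CHD/- → run C
t=11: L0/L1/L2 = -/CHD/- → run C
t=12: L0/L1/L2 = -/CHD/- → run C
t=13: L0/L1/L2 = -/CHD/- → run C
t=14: L0/L1/L2 = -/HD/- → run H
t=15: L0/L1/L2 = -/D/- → run D
t=16: L0/L1/L2 = -/D/- → run D
t=17: L0/L1/L2 = -/D/- → run D
t=18: L0/L1/L2 = -/D/- → run D
t=19: (idle)
t=20: (idle)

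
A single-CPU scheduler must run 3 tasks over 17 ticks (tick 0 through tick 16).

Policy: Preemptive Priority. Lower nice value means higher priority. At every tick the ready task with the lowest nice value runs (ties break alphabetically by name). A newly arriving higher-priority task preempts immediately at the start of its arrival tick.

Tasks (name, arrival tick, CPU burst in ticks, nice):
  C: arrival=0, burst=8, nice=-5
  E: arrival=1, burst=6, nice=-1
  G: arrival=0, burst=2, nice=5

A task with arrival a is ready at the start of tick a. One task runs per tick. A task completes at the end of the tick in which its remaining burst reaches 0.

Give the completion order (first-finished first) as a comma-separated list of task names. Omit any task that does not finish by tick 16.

completion order = C, E, G

t=0: ready={C,G} → run C
t=1: ready={C,E,G} → run C
t=2: ready={C,E,G} → run C
t=3: ready={C,E,G} → run C
t=4: ready={C,E,G} → run C
t=5: ready={C,E,G} → run C
t=6: ready={C,E,G} → run C
t=7: ready={C,E,G} → run C
t=8: ready={E,G} → run E
t=9: ready={E,G} → run E
t=10: ready={E,G} → run E
t=11: ready={E,G} → run E
t=12: ready={E,G} → run E
t=13: ready={E,G} → run E
t=14: ready={G} → run G
t=15: ready={G} → run G
t=16: (idle)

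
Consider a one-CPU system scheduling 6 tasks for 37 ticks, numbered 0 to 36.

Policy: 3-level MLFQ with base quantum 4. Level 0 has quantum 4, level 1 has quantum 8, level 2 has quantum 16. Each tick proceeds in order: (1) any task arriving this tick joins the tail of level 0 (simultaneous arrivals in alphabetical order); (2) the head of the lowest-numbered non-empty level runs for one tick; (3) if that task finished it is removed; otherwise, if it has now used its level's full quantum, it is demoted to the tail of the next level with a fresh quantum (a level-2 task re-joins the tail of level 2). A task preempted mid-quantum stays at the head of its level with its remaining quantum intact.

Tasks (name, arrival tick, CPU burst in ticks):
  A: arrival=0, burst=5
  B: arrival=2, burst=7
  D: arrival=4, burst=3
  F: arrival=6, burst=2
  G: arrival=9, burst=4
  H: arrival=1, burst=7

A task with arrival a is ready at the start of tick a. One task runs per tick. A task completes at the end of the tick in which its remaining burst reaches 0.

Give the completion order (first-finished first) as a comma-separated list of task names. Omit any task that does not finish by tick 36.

completion order = D, F, G, A, H, B

t=0: L0/L1/L2 = A/-/- → run A
t=1: L0/L1/L2 = AH/-/- → run A
t=2: L0/L1/L2 = AHB/-/- → run A
t=3: L0/L1/L2 = AHB/-/- → run A
t=4: L0/L1/L2 = HBD/A/- → run H
t=5: L0/L1/L2 = HBD/A/- → run H
t=6: L0/L1/L2 = HBDF/A/- → run H
t=7: L0/L1/L2 = HBDF/A/- → run H
t=8: L0/L1/L2 = BDF/AH/- → run B
t=9: L0/L1/L2 = BDFG/AH/- → run B
t=10: L0/L1/L2 = BDFG/AH/- → run B
t=11: L0/L1/L2 = BDFG/AH/- → run B
t=12: L0/L1/L2 = DFG/AHB/- → run D
t=13: L0/L1/L2 = DFG/AHB/- → run D
t=14: L0/L1/L2 = DFG/AHB/- → run D
t=15: L0/L1/L2 = FG/AHB/- → run F
t=16: L0/L1/L2 = FG/AHB/- → run F
t=17: L0/L1/L2 = G/AHB/- → run G
t=18: L0/L1/L2 = G/AHB/- → run G
t=19: L0/L1/L2 = G/AHB/- → run G
t=20: L0/L1/L2 = G/AHB/- → run G
t=21: L0/L1/L2 = -/AHB/- → run A
t=22: L0/L1/L2 = -/HB/- → run H
t=23: L0/L1/L2 = -/HB/- → run H
t=24: L0/L1/L2 = -/HB/- → run H
t=25: L0/L1/L2 = -/B/- → run B
t=26: L0/L1/L2 = -/B/- → run B
t=27: L0/L1/L2 = -/B/- → run B
t=28: (idle)
t=29: (idle)
t=30: (idle)
t=31: (idle)
t=32: (idle)
t=33: (idle)
t=34: (idle)
t=35: (idle)
t=36: (idle)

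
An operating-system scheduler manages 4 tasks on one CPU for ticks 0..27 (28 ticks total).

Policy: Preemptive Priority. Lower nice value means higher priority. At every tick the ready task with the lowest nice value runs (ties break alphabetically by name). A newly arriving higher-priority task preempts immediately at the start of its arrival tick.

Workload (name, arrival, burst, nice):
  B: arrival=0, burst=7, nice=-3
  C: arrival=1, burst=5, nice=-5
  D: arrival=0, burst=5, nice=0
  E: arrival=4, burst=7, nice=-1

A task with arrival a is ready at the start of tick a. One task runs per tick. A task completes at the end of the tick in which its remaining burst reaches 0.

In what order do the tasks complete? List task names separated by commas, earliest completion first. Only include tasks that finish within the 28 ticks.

t=0: ready={B,D} → run B
t=1: ready={B,C,D} → run C
t=2: ready={B,C,D} → run C
t=3: ready={B,C,D} → run C
t=4: ready={B,C,D,E} → run C
t=5: ready={B,C,D,E} → run C
t=6: ready={B,D,E} → run B
t=7: ready={B,D,E} → run B
t=8: ready={B,D,E} → run B
t=9: ready={B,D,E} → run B
t=10: ready={B,D,E} → run B
t=11: ready={B,D,E} → run B
t=12: ready={D,E} → run E
t=13: ready={D,E} → run E
t=14: ready={D,E} → run E
t=15: ready={D,E} → run E
t=16: ready={D,E} → run E
t=17: ready={D,E} → run E
t=18: ready={D,E} → run E
t=19: ready={D} → run D
t=20: ready={D} → run D
t=21: ready={D} → run D
t=22: ready={D} → run D
t=23: ready={D} → run D
t=24: (idle)
t=25: (idle)
t=26: (idle)
t=27: (idle)

completion order = C, B, E, D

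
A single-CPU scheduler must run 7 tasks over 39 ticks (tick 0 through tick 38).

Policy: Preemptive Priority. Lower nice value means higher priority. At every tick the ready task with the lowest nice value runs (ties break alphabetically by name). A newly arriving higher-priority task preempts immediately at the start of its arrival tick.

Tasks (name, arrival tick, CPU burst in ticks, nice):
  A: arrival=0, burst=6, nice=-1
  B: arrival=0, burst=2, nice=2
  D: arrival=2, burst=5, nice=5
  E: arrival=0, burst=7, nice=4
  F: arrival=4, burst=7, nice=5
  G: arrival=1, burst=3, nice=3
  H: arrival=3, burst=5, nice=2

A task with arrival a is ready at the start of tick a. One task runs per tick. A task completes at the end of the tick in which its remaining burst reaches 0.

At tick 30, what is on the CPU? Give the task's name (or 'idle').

running at tick 30 = F

t=0: ready={A,B,E} → run A
t=1: ready={A,B,E,G} → run A
t=2: ready={A,B,D,E,G} → run A
t=3: ready={A,B,D,E,G,H} → run A
t=4: ready={A,B,D,E,F,G,H} → run A
t=5: ready={A,B,D,E,F,G,H} → run A
t=6: ready={B,D,E,F,G,H} → run B
t=7: ready={B,D,E,F,G,H} → run B
t=8: ready={D,E,F,G,H} → run H
t=9: ready={D,E,F,G,H} → run H
t=10: ready={D,E,F,G,H} → run H
t=11: ready={D,E,F,G,H} → run H
t=12: ready={D,E,F,G,H} → run H
t=13: ready={D,E,F,G} → run G
t=14: ready={D,E,F,G} → run G
t=15: ready={D,E,F,G} → run G
t=16: ready={D,E,F} → run E
t=17: ready={D,E,F} → run E
t=18: ready={D,E,F} → run E
t=19: ready={D,E,F} → run E
t=20: ready={D,E,F} → run E
t=21: ready={D,E,F} → run E
t=22: ready={D,E,F} → run E
t=23: ready={D,F} → run D
t=24: ready={D,F} → run D
t=25: ready={D,F} → run D
t=26: ready={D,F} → run D
t=27: ready={D,F} → run D
t=28: ready={F} → run F
t=29: ready={F} → run F
t=30: ready={F} → run F
t=31: ready={F} → run F
t=32: ready={F} → run F
t=33: ready={F} → run F
t=34: ready={F} → run F
t=35: (idle)
t=36: (idle)
t=37: (idle)
t=38: (idle)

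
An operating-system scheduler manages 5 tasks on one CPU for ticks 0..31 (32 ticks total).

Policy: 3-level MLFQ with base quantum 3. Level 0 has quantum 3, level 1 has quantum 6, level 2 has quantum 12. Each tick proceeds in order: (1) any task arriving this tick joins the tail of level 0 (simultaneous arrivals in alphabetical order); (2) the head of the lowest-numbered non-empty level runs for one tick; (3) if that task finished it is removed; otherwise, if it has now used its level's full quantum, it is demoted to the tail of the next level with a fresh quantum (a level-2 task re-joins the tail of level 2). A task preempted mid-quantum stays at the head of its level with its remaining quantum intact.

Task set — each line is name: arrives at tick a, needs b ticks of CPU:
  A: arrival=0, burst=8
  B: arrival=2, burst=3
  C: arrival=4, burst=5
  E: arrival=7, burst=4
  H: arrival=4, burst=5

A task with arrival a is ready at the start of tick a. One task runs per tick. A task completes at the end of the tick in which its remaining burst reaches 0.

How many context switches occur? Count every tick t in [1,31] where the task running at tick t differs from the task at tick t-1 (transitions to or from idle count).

context switches = 9

t=0: L0/L1/L2 = A/-/- → run A
t=1: L0/L1/L2 = A/-/- → run A
t=2: L0/L1/L2 = AB/-/- → run A
t=3: L0/L1/L2 = B/A/- → run B
t=4: L0/L1/L2 = BCH/A/- → run B
t=5: L0/L1/L2 = BCH/A/- → run B
t=6: L0/L1/L2 = CH/A/- → run C
t=7: L0/L1/L2 = CHE/A/- → run C
t=8: L0/L1/L2 = CHE/A/- → run C
t=9: L0/L1/L2 = HE/AC/- → run H
t=10: L0/L1/L2 = HE/AC/- → run H
t=11: L0/L1/L2 = HE/AC/- → run H
t=12: L0/L1/L2 = E/ACH/- → run E
t=13: L0/L1/L2 = E/ACH/- → run E
t=14: L0/L1/L2 = E/ACH/- → run E
t=15: L0/L1/L2 = -/ACHE/- → run A
t=16: L0/L1/L2 = -/ACHE/- → run A
t=17: L0/L1/L2 = -/ACHE/- → run A
t=18: L0/L1/L2 = -/ACHE/- → run A
t=19: L0/L1/L2 = -/ACHE/- → run A
t=20: L0/L1/L2 = -/CHE/- → run C
t=21: L0/L1/L2 = -/CHE/- → run C
t=22: L0/L1/L2 = -/HE/- → run H
t=23: L0/L1/L2 = -/HE/- → run H
t=24: L0/L1/L2 = -/E/- → run E
t=25: (idle)
t=26: (idle)
t=27: (idle)
t=28: (idle)
t=29: (idle)
t=30: (idle)
t=31: (idle)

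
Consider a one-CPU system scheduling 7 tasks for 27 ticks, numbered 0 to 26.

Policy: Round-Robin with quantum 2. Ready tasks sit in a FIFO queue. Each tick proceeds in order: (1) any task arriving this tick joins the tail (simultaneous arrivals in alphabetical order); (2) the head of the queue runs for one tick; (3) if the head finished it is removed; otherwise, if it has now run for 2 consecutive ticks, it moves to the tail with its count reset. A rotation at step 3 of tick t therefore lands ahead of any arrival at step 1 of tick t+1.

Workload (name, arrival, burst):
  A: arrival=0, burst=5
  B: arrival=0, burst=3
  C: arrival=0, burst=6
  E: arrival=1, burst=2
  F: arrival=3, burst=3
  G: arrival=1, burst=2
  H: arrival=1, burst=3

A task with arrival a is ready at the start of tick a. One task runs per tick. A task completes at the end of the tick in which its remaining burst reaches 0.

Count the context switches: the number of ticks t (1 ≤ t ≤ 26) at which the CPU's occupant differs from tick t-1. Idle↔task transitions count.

t=0: queue=[A,B,C] q_used=0 → run A
t=1: queue=[A,B,C,E,G,H] q_used=1 → run A
t=2: queue=[B,C,E,G,H,A] q_used=0 → run B
t=3: queue=[B,C,E,G,H,A,F] q_used=1 → run B
t=4: queue=[C,E,G,H,A,F,B] q_used=0 → run C
t=5: queue=[C,E,G,H,A,F,B] q_used=1 → run C
t=6: queue=[E,G,H,A,F,B,C] q_used=0 → run E
t=7: queue=[E,G,H,A,F,B,C] q_used=1 → run E
t=8: queue=[G,H,A,F,B,C] q_used=0 → run G
t=9: queue=[G,H,A,F,B,C] q_used=1 → run G
t=10: queue=[H,A,F,B,C] q_used=0 → run H
t=11: queue=[H,A,F,B,C] q_used=1 → run H
t=12: queue=[A,F,B,C,H] q_used=0 → run A
t=13: queue=[A,F,B,C,H] q_used=1 → run A
t=14: queue=[F,B,C,H,A] q_used=0 → run F
t=15: queue=[F,B,C,H,A] q_used=1 → run F
t=16: queue=[B,C,H,A,F] q_used=0 → run B
t=17: queue=[C,H,A,F] q_used=0 → run C
t=18: queue=[C,H,A,F] q_used=1 → run C
t=19: queue=[H,A,F,C] q_used=0 → run H
t=20: queue=[A,F,C] q_used=0 → run A
t=21: queue=[F,C] q_used=0 → run F
t=22: queue=[C] q_used=0 → run C
t=23: queue=[C] q_used=1 → run C
t=24: (idle)
t=25: (idle)
t=26: (idle)

context switches = 14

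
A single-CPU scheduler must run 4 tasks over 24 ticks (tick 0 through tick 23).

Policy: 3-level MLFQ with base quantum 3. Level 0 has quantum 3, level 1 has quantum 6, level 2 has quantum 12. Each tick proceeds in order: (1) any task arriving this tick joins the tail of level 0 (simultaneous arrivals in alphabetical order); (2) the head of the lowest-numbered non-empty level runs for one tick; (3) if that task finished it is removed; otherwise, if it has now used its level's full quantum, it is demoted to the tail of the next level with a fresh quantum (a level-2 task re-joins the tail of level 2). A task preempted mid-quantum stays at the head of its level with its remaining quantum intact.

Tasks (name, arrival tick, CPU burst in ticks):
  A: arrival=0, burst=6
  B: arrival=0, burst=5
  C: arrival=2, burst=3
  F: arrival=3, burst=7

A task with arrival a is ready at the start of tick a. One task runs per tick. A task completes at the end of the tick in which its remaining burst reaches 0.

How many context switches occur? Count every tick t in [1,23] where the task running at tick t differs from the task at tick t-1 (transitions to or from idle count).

context switches = 7

t=0: L0/L1/L2 = AB/-/- → run A
t=1: L0/L1/L2 = AB/-/- → run A
t=2: L0/L1/L2 = ABC/-/- → run A
t=3: L0/L1/L2 = BCF/A/- → run B
t=4: L0/L1/L2 = BCF/A/- → run B
t=5: L0/L1/L2 = BCF/A/- → run B
t=6: L0/L1/L2 = CF/AB/- → run C
t=7: L0/L1/L2 = CF/AB/- → run C
t=8: L0/L1/L2 = CF/AB/- → run C
t=9: L0/L1/L2 = F/AB/- → run F
t=10: L0/L1/L2 = F/AB/- → run F
t=11: L0/L1/L2 = F/AB/- → run F
t=12: L0/L1/L2 = -/ABF/- → run A
t=13: L0/L1/L2 = -/ABF/- → run A
t=14: L0/L1/L2 = -/ABF/- → run A
t=15: L0/L1/L2 = -/BF/- → run B
t=16: L0/L1/L2 = -/BF/- → run B
t=17: L0/L1/L2 = -/F/- → run F
t=18: L0/L1/L2 = -/F/- → run F
t=19: L0/L1/L2 = -/F/- → run F
t=20: L0/L1/L2 = -/F/- → run F
t=21: (idle)
t=22: (idle)
t=23: (idle)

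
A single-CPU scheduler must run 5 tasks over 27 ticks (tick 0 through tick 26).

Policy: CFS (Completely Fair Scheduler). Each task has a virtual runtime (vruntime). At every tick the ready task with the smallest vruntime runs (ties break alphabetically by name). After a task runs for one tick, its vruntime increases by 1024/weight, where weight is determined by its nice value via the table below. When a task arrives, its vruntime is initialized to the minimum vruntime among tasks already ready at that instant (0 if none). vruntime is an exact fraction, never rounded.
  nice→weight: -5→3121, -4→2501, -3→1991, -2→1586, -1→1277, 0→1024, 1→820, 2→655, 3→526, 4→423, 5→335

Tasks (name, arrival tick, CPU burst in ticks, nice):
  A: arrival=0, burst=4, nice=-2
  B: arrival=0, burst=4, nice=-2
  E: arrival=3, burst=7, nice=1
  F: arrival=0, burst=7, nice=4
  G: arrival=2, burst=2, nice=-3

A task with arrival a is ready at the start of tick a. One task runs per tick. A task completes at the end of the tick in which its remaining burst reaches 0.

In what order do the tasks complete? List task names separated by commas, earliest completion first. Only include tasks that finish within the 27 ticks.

t=0: vr[A=0 B=0 F=0] → run A
t=1: vr[A=512/793 B=0 F=0] → run B
t=2: vr[A=512/793 B=512/793 F=0 G=0] → run F
t=3: vr[A=512/793 B=512/793 E=0 F=1024/423 G=0] → run E
t=4: vr[A=512/793 B=512/793 E=256/205 F=1024/423 G=0] → run G
t=5: vr[A=512/793 B=512/793 E=256/205 F=1024/423 G=1024/1991] → run G
t=6: vr[A=512/793 B=512/793 E=256/205 F=1024/423] → run A
t=7: vr[A=1024/793 B=512/793 E=256/205 F=1024/423] → run B
t=8: vr[A=1024/793 B=1024/793 E=256/205 F=1024/423] → run E
t=9: vr[A=1024/793 B=1024/793 E=512/205 F=1024/423] → run A
t=10: vr[A=1536/793 B=1024/793 E=512/205 F=1024/423] → run B
t=11: vr[A=1536/793 B=1536/793 E=512/205 F=1024/423] → run A
t=12: vr[B=1536/793 E=512/205 F=1024/423] → run B
t=13: vr[E=512/205 F=1024/423] → run F
t=14: vr[E=512/205 F=2048/423] → run E
t=15: vr[E=768/205 F=2048/423] → run E
t=16: vr[E=1024/205 F=2048/423] → run F
t=17: vr[E=1024/205 F=1024/141] → run E
t=18: vr[E=256/41 F=1024/141] → run E
t=19: vr[E=1536/205 F=1024/141] → run F
t=20: vr[E=1536/205 F=4096/423] → run E
t=21: vr[F=4096/423] → run F
t=22: vr[F=5120/423] → run F
t=23: vr[F=2048/141] → run F
t=24: (idle)
t=25: (idle)
t=26: (idle)

completion order = G, A, B, E, F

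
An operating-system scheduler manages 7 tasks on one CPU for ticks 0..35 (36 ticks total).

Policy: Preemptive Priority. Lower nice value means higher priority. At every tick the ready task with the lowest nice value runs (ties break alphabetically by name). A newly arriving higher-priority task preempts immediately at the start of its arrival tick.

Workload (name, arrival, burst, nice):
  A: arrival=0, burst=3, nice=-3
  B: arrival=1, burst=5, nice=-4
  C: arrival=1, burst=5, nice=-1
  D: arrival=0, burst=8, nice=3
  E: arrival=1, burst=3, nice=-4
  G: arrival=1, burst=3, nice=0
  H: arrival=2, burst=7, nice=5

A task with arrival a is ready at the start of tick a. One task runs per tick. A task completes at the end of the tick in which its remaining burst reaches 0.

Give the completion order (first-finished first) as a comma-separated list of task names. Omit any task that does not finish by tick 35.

t=0: ready={A,D} → run A
t=1: ready={A,B,C,D,E,G} → run B
t=2: ready={A,B,C,D,E,G,H} → run B
t=3: ready={A,B,C,D,E,G,H} → run B
t=4: ready={A,B,C,D,E,G,H} → run B
t=5: ready={A,B,C,D,E,G,H} → run B
t=6: ready={A,C,D,E,G,H} → run E
t=7: ready={A,C,D,E,G,H} → run E
t=8: ready={A,C,D,E,G,H} → run E
t=9: ready={A,C,D,G,H} → run A
t=10: ready={A,C,D,G,H} → run A
t=11: ready={C,D,G,H} → run C
t=12: ready={C,D,G,H} → run C
t=13: ready={C,D,G,H} → run C
t=14: ready={C,D,G,H} → run C
t=15: ready={C,D,G,H} → run C
t=16: ready={D,G,H} → run G
t=17: ready={D,G,H} → run G
t=18: ready={D,G,H} → run G
t=19: ready={D,H} → run D
t=20: ready={D,H} → run D
t=21: ready={D,H} → run D
t=22: ready={D,H} → run D
t=23: ready={D,H} → run D
t=24: ready={D,H} → run D
t=25: ready={D,H} → run D
t=26: ready={D,H} → run D
t=27: ready={H} → run H
t=28: ready={H} → run H
t=29: ready={H} → run H
t=30: ready={H} → run H
t=31: ready={H} → run H
t=32: ready={H} → run H
t=33: ready={H} → run H
t=34: (idle)
t=35: (idle)

completion order = B, E, A, C, G, D, H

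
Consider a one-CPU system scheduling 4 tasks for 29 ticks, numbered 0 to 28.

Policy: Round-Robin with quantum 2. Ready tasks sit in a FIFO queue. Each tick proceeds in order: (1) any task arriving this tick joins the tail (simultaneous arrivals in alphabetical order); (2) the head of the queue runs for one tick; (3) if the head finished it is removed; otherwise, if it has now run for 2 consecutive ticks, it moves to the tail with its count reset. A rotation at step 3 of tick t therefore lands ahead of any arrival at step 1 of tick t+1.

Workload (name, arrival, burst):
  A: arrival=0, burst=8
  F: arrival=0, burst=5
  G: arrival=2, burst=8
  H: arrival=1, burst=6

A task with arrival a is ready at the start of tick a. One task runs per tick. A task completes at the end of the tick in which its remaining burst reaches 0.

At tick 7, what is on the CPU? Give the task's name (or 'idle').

t=0: queue=[A,F] q_used=0 → run A
t=1: queue=[A,F,H] q_used=1 → run A
t=2: queue=[F,H,A,G] q_used=0 → run F
t=3: queue=[F,H,A,G] q_used=1 → run F
t=4: queue=[H,A,G,F] q_used=0 → run H
t=5: queue=[H,A,G,F] q_used=1 → run H
t=6: queue=[A,G,F,H] q_used=0 → run A
t=7: queue=[A,G,F,H] q_used=1 → run A
t=8: queue=[G,F,H,A] q_used=0 → run G
t=9: queue=[G,F,H,A] q_used=1 → run G
t=10: queue=[F,H,A,G] q_used=0 → run F
t=11: queue=[F,H,A,G] q_used=1 → run F
t=12: queue=[H,A,G,F] q_used=0 → run H
t=13: queue=[H,A,G,F] q_used=1 → run H
t=14: queue=[A,G,F,H] q_used=0 → run A
t=15: queue=[A,G,F,H] q_used=1 → run A
t=16: queue=[G,F,H,A] q_used=0 → run G
t=17: queue=[G,F,H,A] q_used=1 → run G
t=18: queue=[F,H,A,G] q_used=0 → run F
t=19: queue=[H,A,G] q_used=0 → run H
t=20: queue=[H,A,G] q_used=1 → run H
t=21: queue=[A,G] q_used=0 → run A
t=22: queue=[A,G] q_used=1 → run A
t=23: queue=[G] q_used=0 → run G
t=24: queue=[G] q_used=1 → run G
t=25: queue=[G] q_used=0 → run G
t=26: queue=[G] q_used=1 → run G
t=27: (idle)
t=28: (idle)

running at tick 7 = A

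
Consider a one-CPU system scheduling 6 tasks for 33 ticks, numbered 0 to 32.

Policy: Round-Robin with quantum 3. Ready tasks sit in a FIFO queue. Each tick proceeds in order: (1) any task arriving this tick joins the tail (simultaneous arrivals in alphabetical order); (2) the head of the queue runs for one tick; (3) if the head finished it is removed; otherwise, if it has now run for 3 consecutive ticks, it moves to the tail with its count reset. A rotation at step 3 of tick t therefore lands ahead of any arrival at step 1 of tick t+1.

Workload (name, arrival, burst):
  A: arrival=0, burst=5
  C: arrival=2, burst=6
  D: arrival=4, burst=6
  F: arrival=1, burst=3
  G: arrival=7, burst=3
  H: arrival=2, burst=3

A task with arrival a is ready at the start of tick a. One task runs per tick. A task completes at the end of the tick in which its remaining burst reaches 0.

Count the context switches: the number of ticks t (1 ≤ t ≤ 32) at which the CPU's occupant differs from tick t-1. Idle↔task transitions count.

t=0: queue=[A] q_used=0 → run A
t=1: queue=[A,F] q_used=1 → run A
t=2: queue=[A,F,C,H] q_used=2 → run A
t=3: queue=[F,C,H,A] q_used=0 → run F
t=4: queue=[F,C,H,A,D] q_used=1 → run F
t=5: queue=[F,C,H,A,D] q_used=2 → run F
t=6: queue=[C,H,A,D] q_used=0 → run C
t=7: queue=[C,H,A,D,G] q_used=1 → run C
t=8: queue=[C,H,A,D,G] q_used=2 → run C
t=9: queue=[H,A,D,G,C] q_used=0 → run H
t=10: queue=[H,A,D,G,C] q_used=1 → run H
t=11: queue=[H,A,D,G,C] q_used=2 → run H
t=12: queue=[A,D,G,C] q_used=0 → run A
t=13: queue=[A,D,G,C] q_used=1 → run A
t=14: queue=[D,G,C] q_used=0 → run D
t=15: queue=[D,G,C] q_used=1 → run D
t=16: queue=[D,G,C] q_used=2 → run D
t=17: queue=[G,C,D] q_used=0 → run G
t=18: queue=[G,C,D] q_used=1 → run G
t=19: queue=[G,C,D] q_used=2 → run G
t=20: queue=[C,D] q_used=0 → run C
t=21: queue=[C,D] q_used=1 → run C
t=22: queue=[C,D] q_used=2 → run C
t=23: queue=[D] q_used=0 → run D
t=24: queue=[D] q_used=1 → run D
t=25: queue=[D] q_used=2 → run D
t=26: (idle)
t=27: (idle)
t=28: (idle)
t=29: (idle)
t=30: (idle)
t=31: (idle)
t=32: (idle)

context switches = 9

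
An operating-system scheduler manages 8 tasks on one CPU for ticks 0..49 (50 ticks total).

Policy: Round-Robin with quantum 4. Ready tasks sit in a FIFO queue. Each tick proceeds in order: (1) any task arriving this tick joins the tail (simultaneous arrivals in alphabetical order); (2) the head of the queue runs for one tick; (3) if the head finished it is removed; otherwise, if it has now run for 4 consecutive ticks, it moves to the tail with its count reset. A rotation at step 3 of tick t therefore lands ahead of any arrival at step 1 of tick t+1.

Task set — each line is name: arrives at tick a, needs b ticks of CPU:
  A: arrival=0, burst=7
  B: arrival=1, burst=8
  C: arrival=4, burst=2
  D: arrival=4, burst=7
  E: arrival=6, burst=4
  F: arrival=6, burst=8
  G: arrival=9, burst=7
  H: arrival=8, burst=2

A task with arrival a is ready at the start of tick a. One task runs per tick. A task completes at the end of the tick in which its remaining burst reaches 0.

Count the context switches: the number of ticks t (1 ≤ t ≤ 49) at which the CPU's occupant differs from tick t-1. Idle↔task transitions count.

context switches = 13

t=0: queue=[A] q_used=0 → run A
t=1: queue=[A,B] q_used=1 → run A
t=2: queue=[A,B] q_used=2 → run A
t=3: queue=[A,B] q_used=3 → run A
t=4: queue=[B,A,C,D] q_used=0 → run B
t=5: queue=[B,A,C,D] q_used=1 → run B
t=6: queue=[B,A,C,D,E,F] q_used=2 → run B
t=7: queue=[B,A,C,D,E,F] q_used=3 → run B
t=8: queue=[A,C,D,E,F,B,H] q_used=0 → run A
t=9: queue=[A,C,D,E,F,B,H,G] q_used=1 → run A
t=10: queue=[A,C,D,E,F,B,H,G] q_used=2 → run A
t=11: queue=[C,D,E,F,B,H,G] q_used=0 → run C
t=12: queue=[C,D,E,F,B,H,G] q_used=1 → run C
t=13: queue=[D,E,F,B,H,G] q_used=0 → run D
t=14: queue=[D,E,F,B,H,G] q_used=1 → run D
t=15: queue=[D,E,F,B,H,G] q_used=2 → run D
t=16: queue=[D,E,F,B,H,G] q_used=3 → run D
t=17: queue=[E,F,B,H,G,D] q_used=0 → run E
t=18: queue=[E,F,B,H,G,D] q_used=1 → run E
t=19: queue=[E,F,B,H,G,D] q_used=2 → run E
t=20: queue=[E,F,B,H,G,D] q_used=3 → run E
t=21: queue=[F,B,H,G,D] q_used=0 → run F
t=22: queue=[F,B,H,G,D] q_used=1 → run F
t=23: queue=[F,B,H,G,D] q_used=2 → run F
t=24: queue=[F,B,H,G,D] q_used=3 → run F
t=25: queue=[B,H,G,D,F] q_used=0 → run B
t=26: queue=[B,H,G,D,F] q_used=1 → run B
t=27: queue=[B,H,G,D,F] q_used=2 → run B
t=28: queue=[B,H,G,D,F] q_used=3 → run B
t=29: queue=[H,G,D,F] q_used=0 → run H
t=30: queue=[H,G,D,F] q_used=1 → run H
t=31: queue=[G,D,F] q_used=0 → run G
t=32: queue=[G,D,F] q_used=1 → run G
t=33: queue=[G,D,F] q_used=2 → run G
t=34: queue=[G,D,F] q_used=3 → run G
t=35: queue=[D,F,G] q_used=0 → run D
t=36: queue=[D,F,G] q_used=1 → run D
t=37: queue=[D,F,G] q_used=2 → run D
t=38: queue=[F,G] q_used=0 → run F
t=39: queue=[F,G] q_used=1 → run F
t=40: queue=[F,G] q_used=2 → run F
t=41: queue=[F,G] q_used=3 → run F
t=42: queue=[G] q_used=0 → run G
t=43: queue=[G] q_used=1 → run G
t=44: queue=[G] q_used=2 → run G
t=45: (idle)
t=46: (idle)
t=47: (idle)
t=48: (idle)
t=49: (idle)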